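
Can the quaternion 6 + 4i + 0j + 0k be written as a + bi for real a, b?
Yes. The quaternion 6 + 4i has j- and k-coefficients y = z = 0, so it lies in the complex subalgebra spanned by 1 and i.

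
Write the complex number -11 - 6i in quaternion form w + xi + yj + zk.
-11 - 6i + 0j + 0k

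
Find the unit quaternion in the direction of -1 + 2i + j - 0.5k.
-0.4 + 0.8i + 0.4j - 0.2k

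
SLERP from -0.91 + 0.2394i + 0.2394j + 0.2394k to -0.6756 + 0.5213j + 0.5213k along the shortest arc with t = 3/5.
-0.7963 + 0.0996i + 0.4219j + 0.4219k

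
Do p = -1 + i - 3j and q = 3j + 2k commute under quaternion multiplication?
No: pq = 9 - 6i - 5j + k ≠ 9 + 6i - j - 5k = qp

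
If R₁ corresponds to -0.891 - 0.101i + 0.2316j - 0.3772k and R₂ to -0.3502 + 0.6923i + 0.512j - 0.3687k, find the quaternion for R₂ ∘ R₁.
0.1243 - 0.6892i - 0.2389j + 0.6727k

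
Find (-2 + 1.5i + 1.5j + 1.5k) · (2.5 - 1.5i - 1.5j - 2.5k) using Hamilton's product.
3.25 + 5.25i + 8.25j + 8.75k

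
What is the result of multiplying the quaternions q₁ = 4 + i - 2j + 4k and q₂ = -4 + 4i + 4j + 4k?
-28 - 12i + 36j + 12k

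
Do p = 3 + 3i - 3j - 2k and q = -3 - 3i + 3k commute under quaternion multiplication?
No: pq = 6 - 27i + 6j + 6k ≠ 6 - 9i + 12j + 24k = qp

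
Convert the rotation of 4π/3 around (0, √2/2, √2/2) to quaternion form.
-0.5 + 0.6124j + 0.6124k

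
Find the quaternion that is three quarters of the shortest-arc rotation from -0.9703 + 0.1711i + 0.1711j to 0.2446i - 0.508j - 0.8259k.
-0.3616 - 0.1592i + 0.5267j + 0.7527k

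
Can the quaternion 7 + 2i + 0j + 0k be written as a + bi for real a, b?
Yes. The quaternion 7 + 2i has j- and k-coefficients y = z = 0, so it lies in the complex subalgebra spanned by 1 and i.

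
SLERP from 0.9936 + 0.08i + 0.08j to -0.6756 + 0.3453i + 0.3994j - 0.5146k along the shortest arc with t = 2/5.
0.9587 - 0.1032i - 0.1276j + 0.2322k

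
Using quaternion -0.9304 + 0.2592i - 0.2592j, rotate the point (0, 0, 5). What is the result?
(2.412, 2.412, 3.656)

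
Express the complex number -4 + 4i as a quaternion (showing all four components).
-4 + 4i + 0j + 0k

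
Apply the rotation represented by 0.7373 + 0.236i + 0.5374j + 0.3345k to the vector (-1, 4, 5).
(3.595, 1.97, 5.02)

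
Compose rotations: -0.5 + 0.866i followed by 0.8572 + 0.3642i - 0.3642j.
-0.744 + 0.5602i + 0.1821j + 0.3154k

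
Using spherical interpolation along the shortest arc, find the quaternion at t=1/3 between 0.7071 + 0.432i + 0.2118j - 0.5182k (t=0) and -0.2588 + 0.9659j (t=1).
0.4795 + 0.3711i + 0.659j - 0.4451k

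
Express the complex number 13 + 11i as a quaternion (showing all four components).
13 + 11i + 0j + 0k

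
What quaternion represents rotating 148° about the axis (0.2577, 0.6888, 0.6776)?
0.2756 + 0.2477i + 0.6621j + 0.6514k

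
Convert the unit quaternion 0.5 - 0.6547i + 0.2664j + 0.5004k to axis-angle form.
axis = (-0.756, 0.3076, 0.5778), θ = 2π/3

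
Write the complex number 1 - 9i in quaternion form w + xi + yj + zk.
1 - 9i + 0j + 0k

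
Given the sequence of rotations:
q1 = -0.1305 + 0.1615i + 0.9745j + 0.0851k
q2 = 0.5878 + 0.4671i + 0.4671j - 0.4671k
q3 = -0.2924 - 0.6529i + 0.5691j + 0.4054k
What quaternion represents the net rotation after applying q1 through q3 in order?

q2 · q1 = -0.5676 + 0.5289i + 0.3967j + 0.4907k
q3 · q2 · q1 = 0.0866 + 0.3344i + 0.0958j - 0.9336k
0.0866 + 0.3344i + 0.0958j - 0.9336k


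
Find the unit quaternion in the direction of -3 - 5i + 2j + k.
-0.4804 - 0.8006i + 0.3203j + 0.1601k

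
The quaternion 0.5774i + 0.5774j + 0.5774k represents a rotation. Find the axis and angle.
axis = (√3/3, √3/3, √3/3), θ = π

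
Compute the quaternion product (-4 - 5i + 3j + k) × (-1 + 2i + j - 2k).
13 - 10i - 15j - 4k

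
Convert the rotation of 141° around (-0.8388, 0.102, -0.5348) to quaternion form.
0.3338 - 0.7907i + 0.0961j - 0.5041k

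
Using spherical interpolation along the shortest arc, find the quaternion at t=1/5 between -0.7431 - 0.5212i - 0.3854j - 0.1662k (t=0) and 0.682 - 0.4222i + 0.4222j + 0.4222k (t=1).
-0.798 - 0.3453i - 0.4302j - 0.2427k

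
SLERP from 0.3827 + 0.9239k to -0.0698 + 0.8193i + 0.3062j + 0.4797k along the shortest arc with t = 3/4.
0.0605 + 0.6805i + 0.2543j + 0.6845k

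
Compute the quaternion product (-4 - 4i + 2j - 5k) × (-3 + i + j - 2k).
4 + 9i - 23j + 17k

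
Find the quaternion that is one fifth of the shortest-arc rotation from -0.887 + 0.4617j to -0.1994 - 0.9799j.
-0.7396 + 0.673j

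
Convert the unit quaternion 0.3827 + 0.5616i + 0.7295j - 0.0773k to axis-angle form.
axis = (0.6079, 0.7896, -0.0837), θ = 3π/4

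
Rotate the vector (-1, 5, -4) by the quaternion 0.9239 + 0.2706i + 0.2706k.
(-3.939, 5.036, -1.061)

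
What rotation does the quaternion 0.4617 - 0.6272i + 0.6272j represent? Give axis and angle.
axis = (-√2/2, √2/2, 0), θ = 125°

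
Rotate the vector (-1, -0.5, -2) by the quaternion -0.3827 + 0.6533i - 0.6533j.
(-0.72, -0.22, 2.164)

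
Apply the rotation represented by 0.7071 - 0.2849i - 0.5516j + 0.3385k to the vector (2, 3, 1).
(-1.142, 3.441, -0.925)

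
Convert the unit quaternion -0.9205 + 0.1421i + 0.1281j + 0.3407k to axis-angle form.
axis = (0.3637, 0.3278, 0.8719), θ = 314°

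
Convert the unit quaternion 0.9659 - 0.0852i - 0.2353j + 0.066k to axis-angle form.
axis = (-0.3292, -0.9092, 0.255), θ = π/6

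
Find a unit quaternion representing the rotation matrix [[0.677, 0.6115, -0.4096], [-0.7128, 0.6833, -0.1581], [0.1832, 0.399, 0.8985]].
0.9026 + 0.1543i - 0.1642j - 0.3668k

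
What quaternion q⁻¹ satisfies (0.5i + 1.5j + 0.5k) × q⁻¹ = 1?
-0.1818i - 0.5455j - 0.1818k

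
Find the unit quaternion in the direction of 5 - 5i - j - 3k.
0.6455 - 0.6455i - 0.1291j - 0.3873k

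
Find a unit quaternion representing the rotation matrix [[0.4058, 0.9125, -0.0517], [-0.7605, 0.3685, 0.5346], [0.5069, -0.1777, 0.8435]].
0.809 - 0.2201i - 0.1726j - 0.517k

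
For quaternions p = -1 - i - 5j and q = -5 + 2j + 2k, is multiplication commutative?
No: pq = 15 - 5i + 25j - 4k ≠ 15 + 15i + 21j = qp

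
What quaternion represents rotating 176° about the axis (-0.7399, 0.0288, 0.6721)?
0.0349 - 0.7394i + 0.0288j + 0.6717k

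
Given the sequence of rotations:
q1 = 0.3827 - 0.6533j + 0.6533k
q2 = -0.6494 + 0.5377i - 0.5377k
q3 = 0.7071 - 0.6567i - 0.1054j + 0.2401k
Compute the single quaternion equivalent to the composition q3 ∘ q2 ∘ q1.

q2 · q1 = 0.1028 - 0.1455i + 0.073j - 0.9813k
q3 · q2 · q1 = 0.2204 - 0.0845i - 0.6386j - 0.7325k
0.2204 - 0.0845i - 0.6386j - 0.7325k


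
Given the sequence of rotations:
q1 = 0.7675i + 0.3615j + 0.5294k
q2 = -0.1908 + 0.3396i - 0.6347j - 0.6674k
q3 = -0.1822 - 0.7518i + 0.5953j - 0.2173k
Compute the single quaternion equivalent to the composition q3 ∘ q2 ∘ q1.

q2 · q1 = 0.3221 - 0.2412i - 0.761j + 0.5089k
q3 · q2 · q1 = 0.3236 - 0.0606i + 0.7654j + 0.553k
0.3236 - 0.0606i + 0.7654j + 0.553k


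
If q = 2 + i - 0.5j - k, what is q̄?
2 - i + 0.5j + k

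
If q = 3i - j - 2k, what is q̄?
-3i + j + 2k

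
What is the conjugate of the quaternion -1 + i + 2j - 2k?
-1 - i - 2j + 2k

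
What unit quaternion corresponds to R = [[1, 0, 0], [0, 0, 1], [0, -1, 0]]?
0.7071 - 0.7071i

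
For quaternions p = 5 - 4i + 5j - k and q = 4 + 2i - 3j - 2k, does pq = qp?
No: pq = 41 - 19i - 5j - 12k ≠ 41 + 7i + 15j - 16k = qp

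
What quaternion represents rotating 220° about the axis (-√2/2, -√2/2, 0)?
-0.342 - 0.6645i - 0.6645j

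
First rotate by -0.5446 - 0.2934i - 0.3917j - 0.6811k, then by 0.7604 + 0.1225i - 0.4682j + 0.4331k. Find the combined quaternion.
-0.2666 + 0.1987i - 0.0865j - 0.9391k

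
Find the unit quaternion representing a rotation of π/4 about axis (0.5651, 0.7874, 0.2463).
0.9239 + 0.2163i + 0.3013j + 0.0943k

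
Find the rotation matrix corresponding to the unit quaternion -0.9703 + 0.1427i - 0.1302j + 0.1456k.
[[0.9237, 0.2454, 0.2942], [-0.3197, 0.9169, 0.239], [-0.2111, -0.3148, 0.9254]]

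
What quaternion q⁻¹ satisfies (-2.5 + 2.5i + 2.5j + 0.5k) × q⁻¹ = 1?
-0.1316 - 0.1316i - 0.1316j - 0.0263k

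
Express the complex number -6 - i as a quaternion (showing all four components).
-6 - i + 0j + 0k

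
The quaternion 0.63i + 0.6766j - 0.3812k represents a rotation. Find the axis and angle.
axis = (0.63, 0.6766, -0.3812), θ = π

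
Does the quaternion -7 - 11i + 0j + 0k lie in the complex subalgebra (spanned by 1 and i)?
Yes. The quaternion -7 - 11i has j- and k-coefficients y = z = 0, so it lies in the complex subalgebra spanned by 1 and i.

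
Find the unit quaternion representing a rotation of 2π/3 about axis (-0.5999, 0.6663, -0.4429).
0.5 - 0.5195i + 0.577j - 0.3836k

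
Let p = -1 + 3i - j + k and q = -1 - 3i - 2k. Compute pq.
12 + 2i + 4j - 2k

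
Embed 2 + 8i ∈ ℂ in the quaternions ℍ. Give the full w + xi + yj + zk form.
2 + 8i + 0j + 0k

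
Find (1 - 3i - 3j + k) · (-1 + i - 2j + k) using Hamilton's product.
-5 + 3i + 5j + 9k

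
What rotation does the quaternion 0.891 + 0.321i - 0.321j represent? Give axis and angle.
axis = (√2/2, -√2/2, 0), θ = 54°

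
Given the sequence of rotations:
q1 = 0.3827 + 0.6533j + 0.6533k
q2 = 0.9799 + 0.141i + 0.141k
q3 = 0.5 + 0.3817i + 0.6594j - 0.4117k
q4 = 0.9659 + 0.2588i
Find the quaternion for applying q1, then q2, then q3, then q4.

q2 · q1 = 0.2829 - 0.0382i + 0.5481j + 0.7862k
q3 · q2 · q1 = 0.1183 + 0.833i + 0.1762j + 0.511k
q4 · q3 · q2 · q1 = -0.1013 + 0.8352i + 0.0379j + 0.5392k
-0.1013 + 0.8352i + 0.0379j + 0.5392k


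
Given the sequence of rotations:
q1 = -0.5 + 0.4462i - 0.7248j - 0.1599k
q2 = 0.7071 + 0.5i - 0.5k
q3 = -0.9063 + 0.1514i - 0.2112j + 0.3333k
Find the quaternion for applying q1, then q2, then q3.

q2 · q1 = -0.6566 - 0.2969i - 0.6557j - 0.2255k
q3 · q2 · q1 = 0.5767 + 0.4358i + 0.6681j - 0.1765k
0.5767 + 0.4358i + 0.6681j - 0.1765k


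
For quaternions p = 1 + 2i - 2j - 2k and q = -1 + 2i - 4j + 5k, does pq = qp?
No: pq = -3 - 18i - 16j + 3k ≠ -3 + 18i + 12j + 11k = qp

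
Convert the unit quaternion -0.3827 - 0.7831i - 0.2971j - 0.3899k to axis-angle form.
axis = (-0.8476, -0.3216, -0.422), θ = 5π/4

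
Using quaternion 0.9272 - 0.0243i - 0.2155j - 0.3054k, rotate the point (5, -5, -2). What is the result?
(1.488, -7.194, -0.172)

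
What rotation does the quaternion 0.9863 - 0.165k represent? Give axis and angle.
axis = (0, 0, -1), θ = 19°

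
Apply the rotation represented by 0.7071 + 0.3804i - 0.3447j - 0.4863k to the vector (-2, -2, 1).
(-2.287, 1.222, -1.508)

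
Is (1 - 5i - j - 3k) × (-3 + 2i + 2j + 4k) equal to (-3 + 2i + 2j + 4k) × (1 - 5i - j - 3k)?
No: pq = 21 + 19i + 19j + 5k ≠ 21 + 15i - 9j + 21k = qp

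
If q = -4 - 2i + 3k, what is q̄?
-4 + 2i - 3k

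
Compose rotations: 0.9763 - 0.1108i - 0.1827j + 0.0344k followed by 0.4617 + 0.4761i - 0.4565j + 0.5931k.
0.3997 + 0.5063i - 0.6121j + 0.4574k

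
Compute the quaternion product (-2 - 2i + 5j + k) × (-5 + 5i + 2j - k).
11 - 7i - 26j - 32k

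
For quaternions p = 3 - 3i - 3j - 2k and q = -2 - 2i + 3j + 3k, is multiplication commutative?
No: pq = 3 - 3i + 28j - 2k ≠ 3 + 3i + 2j + 28k = qp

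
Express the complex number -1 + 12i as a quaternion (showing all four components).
-1 + 12i + 0j + 0k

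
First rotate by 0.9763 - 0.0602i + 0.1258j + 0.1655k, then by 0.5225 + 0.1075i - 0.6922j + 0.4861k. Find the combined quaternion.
0.5232 - 0.1022i - 0.6571j + 0.5329k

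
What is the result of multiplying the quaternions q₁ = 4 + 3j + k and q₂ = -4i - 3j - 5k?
14 - 28i - 16j - 8k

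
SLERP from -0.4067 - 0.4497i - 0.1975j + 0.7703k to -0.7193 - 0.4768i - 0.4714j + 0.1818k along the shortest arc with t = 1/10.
-0.4514 - 0.4643i - 0.2326j + 0.7257k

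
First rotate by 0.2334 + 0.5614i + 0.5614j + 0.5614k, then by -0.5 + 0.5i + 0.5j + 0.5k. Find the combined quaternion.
-0.9588 - 0.164i - 0.164j - 0.164k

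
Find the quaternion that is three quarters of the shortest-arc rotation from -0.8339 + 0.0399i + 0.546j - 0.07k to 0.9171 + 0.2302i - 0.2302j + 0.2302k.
-0.9139 - 0.165i + 0.3164j - 0.1934k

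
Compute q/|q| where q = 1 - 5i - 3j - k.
0.1667 - 0.8333i - 0.5j - 0.1667k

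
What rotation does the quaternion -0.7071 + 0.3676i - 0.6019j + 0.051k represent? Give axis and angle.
axis = (0.5199, -0.8512, 0.0721), θ = 3π/2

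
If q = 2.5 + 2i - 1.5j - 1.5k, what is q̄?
2.5 - 2i + 1.5j + 1.5k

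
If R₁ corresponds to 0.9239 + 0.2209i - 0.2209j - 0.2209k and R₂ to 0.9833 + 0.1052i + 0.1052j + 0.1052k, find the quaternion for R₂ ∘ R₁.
0.9317 + 0.3144i - 0.0735j - 0.1665k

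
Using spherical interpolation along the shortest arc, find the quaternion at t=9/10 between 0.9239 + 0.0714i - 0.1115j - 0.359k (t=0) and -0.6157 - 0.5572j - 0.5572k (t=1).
0.7078 + 0.0094i + 0.5155j + 0.4829k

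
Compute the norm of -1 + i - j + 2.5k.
3.041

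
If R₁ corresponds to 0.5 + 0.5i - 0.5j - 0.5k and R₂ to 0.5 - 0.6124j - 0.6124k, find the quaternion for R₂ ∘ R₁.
-0.3624 + 0.25i - 0.8624j - 0.25k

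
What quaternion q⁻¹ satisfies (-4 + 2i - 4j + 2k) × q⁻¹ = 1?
-0.1 - 0.05i + 0.1j - 0.05k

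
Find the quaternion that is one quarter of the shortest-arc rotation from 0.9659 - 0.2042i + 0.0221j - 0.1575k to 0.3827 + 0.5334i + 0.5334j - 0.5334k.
0.9345 - 0.0023i + 0.1882j - 0.3021k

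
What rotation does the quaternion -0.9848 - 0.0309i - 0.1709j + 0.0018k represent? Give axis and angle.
axis = (-0.1779, -0.984, 0.0104), θ = 340°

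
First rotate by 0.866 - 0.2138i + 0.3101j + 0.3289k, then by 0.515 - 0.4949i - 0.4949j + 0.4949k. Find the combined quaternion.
0.3309 - 0.8549i - 0.2119j + 0.3387k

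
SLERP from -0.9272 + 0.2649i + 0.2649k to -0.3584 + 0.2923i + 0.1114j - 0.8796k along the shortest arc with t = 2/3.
-0.7135 + 0.3584i + 0.0906j - 0.5952k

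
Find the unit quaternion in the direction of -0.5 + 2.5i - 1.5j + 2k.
-0.14 + 0.7001i - 0.4201j + 0.5601k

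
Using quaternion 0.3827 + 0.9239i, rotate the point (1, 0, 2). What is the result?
(1, -1.414, -1.414)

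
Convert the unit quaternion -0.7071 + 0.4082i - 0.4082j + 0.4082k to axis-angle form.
axis = (√3/3, -√3/3, √3/3), θ = 3π/2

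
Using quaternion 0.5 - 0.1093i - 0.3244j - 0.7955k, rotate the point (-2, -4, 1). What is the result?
(-2.664, 3.233, -1.858)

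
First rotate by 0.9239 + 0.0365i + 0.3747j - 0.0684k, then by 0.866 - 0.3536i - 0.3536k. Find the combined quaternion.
0.7888 - 0.1626i + 0.2874j - 0.5184k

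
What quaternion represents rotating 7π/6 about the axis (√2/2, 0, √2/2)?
-0.2588 + 0.683i + 0.683k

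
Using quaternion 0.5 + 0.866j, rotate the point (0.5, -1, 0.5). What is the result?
(0.183, -1, -0.683)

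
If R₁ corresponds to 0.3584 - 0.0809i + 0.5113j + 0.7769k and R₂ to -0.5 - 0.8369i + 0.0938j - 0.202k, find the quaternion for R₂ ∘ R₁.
-0.1379 - 0.0833i + 0.4445j - 0.8812k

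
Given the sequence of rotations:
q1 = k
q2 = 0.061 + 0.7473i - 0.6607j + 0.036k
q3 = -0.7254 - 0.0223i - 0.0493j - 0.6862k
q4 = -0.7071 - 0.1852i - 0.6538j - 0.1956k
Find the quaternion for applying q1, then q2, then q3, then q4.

q2 · q1 = -0.036 - 0.6607i - 0.7473j + 0.061k
q3 · q2 · q1 = 0.0164 - 0.0357i + 0.9986j - 0.0355k
q4 · q3 · q2 · q1 = 0.6277 + 0.2407i - 0.7164j - 0.1864k
0.6277 + 0.2407i - 0.7164j - 0.1864k


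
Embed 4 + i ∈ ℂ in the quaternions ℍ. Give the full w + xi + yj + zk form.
4 + i + 0j + 0k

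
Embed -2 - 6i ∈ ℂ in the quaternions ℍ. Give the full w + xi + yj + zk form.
-2 - 6i + 0j + 0k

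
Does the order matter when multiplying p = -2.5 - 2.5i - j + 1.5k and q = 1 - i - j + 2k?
Yes: pq = -9 - 0.5i + 5j - 2k ≠ -9 + 0.5i - 2j - 5k = qp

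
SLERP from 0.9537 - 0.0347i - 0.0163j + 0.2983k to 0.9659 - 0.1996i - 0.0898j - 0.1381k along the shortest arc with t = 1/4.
0.9777 - 0.0782i - 0.0357j + 0.1917k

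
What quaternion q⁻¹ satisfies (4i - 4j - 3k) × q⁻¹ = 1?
-0.0976i + 0.0976j + 0.0732k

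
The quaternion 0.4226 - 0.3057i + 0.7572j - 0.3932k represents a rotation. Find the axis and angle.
axis = (-0.3373, 0.8355, -0.4338), θ = 130°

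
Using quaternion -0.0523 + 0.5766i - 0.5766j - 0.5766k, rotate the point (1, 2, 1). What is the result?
(-2.385, -0.539, 0.154)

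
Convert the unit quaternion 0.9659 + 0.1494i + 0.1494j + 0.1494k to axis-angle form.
axis = (√3/3, √3/3, √3/3), θ = π/6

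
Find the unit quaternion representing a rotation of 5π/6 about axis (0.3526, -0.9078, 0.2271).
0.2588 + 0.3406i - 0.8769j + 0.2194k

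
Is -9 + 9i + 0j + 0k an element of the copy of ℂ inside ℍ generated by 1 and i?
Yes. The quaternion -9 + 9i has j- and k-coefficients y = z = 0, so it lies in the complex subalgebra spanned by 1 and i.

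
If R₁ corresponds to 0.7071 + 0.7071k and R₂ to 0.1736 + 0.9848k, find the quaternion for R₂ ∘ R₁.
-0.5736 + 0.8191k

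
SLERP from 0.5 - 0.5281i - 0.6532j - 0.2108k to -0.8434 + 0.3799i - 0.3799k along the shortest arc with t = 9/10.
0.8443 - 0.4162i - 0.0774j + 0.3286k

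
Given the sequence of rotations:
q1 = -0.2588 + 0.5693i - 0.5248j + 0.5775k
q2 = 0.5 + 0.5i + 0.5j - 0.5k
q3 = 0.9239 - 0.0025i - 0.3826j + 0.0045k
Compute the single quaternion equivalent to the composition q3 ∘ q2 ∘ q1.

q2 · q1 = 0.1371 + 0.1816i - 0.9652j - 0.1289k
q3 · q2 · q1 = -0.2416 + 0.2211i - 0.9437j - 0.0466k
-0.2416 + 0.2211i - 0.9437j - 0.0466k


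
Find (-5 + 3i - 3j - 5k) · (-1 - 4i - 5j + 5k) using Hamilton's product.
27 - 23i + 33j - 47k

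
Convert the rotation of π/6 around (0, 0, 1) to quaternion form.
0.9659 + 0.2588k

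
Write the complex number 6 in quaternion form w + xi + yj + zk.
6 + 0i + 0j + 0k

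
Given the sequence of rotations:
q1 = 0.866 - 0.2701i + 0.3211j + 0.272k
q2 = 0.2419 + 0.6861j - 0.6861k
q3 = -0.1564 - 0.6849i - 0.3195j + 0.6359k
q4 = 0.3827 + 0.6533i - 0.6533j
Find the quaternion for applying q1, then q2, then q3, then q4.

q2 · q1 = 0.1758 + 0.3416i + 0.8572j - 0.3431k
q3 · q2 · q1 = 0.6985 - 0.6093i - 0.208j - 0.3125k
q4 · q3 · q2 · q1 = 0.5295 + 0.4273i - 0.3318j - 0.6535k
0.5295 + 0.4273i - 0.3318j - 0.6535k


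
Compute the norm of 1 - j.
√2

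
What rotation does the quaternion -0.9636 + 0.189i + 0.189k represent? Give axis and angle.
axis = (√2/2, 0, √2/2), θ = 329°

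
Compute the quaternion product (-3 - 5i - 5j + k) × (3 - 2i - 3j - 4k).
-30 + 14i - 28j + 20k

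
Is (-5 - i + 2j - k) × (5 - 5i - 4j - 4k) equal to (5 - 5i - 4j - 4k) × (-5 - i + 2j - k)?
No: pq = -26 + 8i + 31j + 29k ≠ -26 + 32i + 29j + k = qp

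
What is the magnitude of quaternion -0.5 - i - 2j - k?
2.5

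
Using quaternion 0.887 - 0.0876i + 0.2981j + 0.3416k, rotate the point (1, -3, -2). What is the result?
(1.626, -2.418, -2.347)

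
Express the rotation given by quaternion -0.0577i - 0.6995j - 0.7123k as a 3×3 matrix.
[[-0.9933, 0.0807, 0.0822], [0.0807, -0.0214, 0.9965], [0.0822, 0.9965, 0.0147]]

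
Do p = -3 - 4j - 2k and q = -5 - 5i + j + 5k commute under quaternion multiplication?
No: pq = 29 - 3i + 27j - 25k ≠ 29 + 33i + 7j + 15k = qp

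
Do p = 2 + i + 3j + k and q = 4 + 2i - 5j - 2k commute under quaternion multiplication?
No: pq = 23 + 7i + 6j - 11k ≠ 23 + 9i - 2j + 11k = qp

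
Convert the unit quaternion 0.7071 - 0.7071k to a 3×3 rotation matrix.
[[0, 1, 0], [-1, 0, 0], [0, 0, 1]]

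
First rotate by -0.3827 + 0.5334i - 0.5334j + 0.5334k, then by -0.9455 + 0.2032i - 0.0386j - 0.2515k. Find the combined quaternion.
0.367 - 0.7368i + 0.2766j - 0.4959k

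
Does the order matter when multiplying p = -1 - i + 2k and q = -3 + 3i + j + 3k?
Yes: pq = -2i + 8j - 10k ≠ 2i - 10j - 8k = qp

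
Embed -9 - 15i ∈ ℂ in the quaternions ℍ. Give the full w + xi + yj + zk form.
-9 - 15i + 0j + 0k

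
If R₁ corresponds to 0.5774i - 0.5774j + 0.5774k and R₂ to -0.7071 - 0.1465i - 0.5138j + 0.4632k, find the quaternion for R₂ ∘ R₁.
-0.4795 - 0.4375i + 0.7603j - 0.027k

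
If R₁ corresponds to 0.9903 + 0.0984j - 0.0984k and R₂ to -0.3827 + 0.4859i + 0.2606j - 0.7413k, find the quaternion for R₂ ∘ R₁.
-0.4776 + 0.5285i + 0.2682j - 0.6486k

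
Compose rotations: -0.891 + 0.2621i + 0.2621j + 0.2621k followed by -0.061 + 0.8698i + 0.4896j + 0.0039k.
-0.303 - 0.6637i - 0.6792j + 0.0802k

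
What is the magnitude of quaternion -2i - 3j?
√13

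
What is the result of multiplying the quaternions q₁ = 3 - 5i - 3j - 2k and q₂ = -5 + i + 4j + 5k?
12 + 21i + 50j + 8k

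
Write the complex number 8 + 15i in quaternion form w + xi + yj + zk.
8 + 15i + 0j + 0k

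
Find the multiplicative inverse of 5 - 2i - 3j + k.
0.1282 + 0.0513i + 0.0769j - 0.0256k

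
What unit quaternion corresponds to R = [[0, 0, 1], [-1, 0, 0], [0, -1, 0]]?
-0.5 + 0.5i - 0.5j + 0.5k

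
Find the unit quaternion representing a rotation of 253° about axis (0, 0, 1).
-0.5948 + 0.8039k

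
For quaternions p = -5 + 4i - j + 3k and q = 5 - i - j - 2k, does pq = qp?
No: pq = -16 + 30i + 5j + 20k ≠ -16 + 20i - 5j + 30k = qp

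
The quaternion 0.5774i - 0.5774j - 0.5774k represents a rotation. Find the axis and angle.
axis = (√3/3, -√3/3, -√3/3), θ = π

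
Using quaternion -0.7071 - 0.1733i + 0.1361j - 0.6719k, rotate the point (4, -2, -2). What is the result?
(2.154, 4.394, -0.229)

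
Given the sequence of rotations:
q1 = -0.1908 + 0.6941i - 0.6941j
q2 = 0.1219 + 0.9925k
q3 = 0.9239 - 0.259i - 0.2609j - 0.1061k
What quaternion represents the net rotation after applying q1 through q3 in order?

q2 · q1 = -0.0233 + 0.7735i + 0.6043j - 0.1894k
q3 · q2 · q1 = 0.3164 + 0.8342i + 0.4333j - 0.1272k
0.3164 + 0.8342i + 0.4333j - 0.1272k


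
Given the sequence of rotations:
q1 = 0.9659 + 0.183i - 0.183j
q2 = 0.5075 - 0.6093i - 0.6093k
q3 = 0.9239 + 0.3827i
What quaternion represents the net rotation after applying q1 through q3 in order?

q2 · q1 = 0.6017 - 0.6072i - 0.2044j - 0.477k
q3 · q2 · q1 = 0.7883 - 0.3307i - 0.0063j - 0.5189k
0.7883 - 0.3307i - 0.0063j - 0.5189k


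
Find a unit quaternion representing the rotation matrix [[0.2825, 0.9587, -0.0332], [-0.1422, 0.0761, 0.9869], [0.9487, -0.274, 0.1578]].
0.6157 - 0.512i - 0.3987j - 0.447k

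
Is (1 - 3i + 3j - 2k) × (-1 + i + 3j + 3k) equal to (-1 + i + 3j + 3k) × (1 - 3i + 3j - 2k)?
No: pq = -1 + 19i + 7j - 7k ≠ -1 - 11i - 7j + 17k = qp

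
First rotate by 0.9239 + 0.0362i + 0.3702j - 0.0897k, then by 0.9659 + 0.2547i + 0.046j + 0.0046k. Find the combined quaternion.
0.8666 + 0.2645i + 0.4231j + 0.0102k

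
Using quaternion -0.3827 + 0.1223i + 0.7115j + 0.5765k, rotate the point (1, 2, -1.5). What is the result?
(1.159, -1.027, 2.203)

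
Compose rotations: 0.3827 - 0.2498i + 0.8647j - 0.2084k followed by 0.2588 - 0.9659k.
-0.1023 + 0.7706i + 0.4651j - 0.4236k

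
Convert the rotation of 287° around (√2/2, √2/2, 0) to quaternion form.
-0.8039 + 0.4206i + 0.4206j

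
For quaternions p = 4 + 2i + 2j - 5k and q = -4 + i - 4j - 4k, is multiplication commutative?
No: pq = -30 - 32i - 21j - 6k ≠ -30 + 24i - 27j + 14k = qp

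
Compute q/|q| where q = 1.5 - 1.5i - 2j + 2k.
0.4243 - 0.4243i - 0.5657j + 0.5657k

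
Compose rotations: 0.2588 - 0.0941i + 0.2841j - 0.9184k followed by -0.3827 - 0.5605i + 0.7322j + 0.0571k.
-0.3074 - 0.7977i - 0.4394j + 0.2759k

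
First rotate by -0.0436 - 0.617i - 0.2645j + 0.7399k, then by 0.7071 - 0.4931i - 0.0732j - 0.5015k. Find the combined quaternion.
0.0166 - 0.6016i + 0.4904j + 0.6303k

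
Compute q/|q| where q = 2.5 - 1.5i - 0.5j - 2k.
0.7001 - 0.4201i - 0.14j - 0.5601k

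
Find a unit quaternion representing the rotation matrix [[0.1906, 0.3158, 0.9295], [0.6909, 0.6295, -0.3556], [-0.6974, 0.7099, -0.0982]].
0.6561 + 0.406i + 0.6199j + 0.1429k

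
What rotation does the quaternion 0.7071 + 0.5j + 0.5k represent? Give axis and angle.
axis = (0, √2/2, √2/2), θ = π/2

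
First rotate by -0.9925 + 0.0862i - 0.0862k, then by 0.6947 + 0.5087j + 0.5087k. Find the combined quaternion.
-0.6456 + 0.016i - 0.461j - 0.6086k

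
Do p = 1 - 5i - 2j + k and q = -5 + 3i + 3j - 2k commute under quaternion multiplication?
No: pq = 18 + 29i + 6j - 16k ≠ 18 + 27i + 20j + 2k = qp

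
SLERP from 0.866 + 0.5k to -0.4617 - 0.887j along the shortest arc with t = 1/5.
0.8718 + 0.2224j + 0.4365k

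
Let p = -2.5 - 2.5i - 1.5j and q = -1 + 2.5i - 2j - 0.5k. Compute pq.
5.75 - 3i + 5.25j + 10k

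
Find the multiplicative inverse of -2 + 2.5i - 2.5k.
-0.1212 - 0.1515i + 0.1515k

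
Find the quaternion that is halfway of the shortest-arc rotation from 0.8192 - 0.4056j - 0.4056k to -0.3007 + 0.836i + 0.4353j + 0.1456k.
0.6505 - 0.4856i - 0.4884j - 0.3202k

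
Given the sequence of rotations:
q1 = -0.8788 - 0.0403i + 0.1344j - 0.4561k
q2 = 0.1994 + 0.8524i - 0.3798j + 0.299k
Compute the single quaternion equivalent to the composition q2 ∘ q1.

q2 · q1 = 0.0465 - 0.6241i + 0.7373j - 0.2545k
0.0465 - 0.6241i + 0.7373j - 0.2545k


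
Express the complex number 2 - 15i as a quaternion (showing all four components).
2 - 15i + 0j + 0k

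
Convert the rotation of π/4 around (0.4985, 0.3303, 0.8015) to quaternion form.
0.9239 + 0.1908i + 0.1264j + 0.3067k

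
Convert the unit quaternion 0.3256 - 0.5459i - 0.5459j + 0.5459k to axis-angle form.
axis = (-√3/3, -√3/3, √3/3), θ = 142°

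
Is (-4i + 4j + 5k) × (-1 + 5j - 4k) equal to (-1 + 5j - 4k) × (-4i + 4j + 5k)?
No: pq = -37i - 20j - 25k ≠ 45i + 12j + 15k = qp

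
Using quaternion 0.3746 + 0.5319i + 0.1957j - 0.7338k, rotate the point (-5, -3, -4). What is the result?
(1.03, 6.379, 2.872)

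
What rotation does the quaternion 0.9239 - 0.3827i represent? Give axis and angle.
axis = (-1, 0, 0), θ = π/4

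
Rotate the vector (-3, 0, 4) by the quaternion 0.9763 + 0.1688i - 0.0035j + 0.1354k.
(-2.734, -2.112, 3.614)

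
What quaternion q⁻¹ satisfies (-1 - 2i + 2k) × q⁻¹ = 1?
-0.1111 + 0.2222i - 0.2222k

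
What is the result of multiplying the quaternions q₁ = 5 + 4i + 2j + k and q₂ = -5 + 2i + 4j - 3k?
-38 - 20i + 24j - 8k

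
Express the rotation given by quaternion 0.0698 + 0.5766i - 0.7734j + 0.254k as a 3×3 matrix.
[[-0.3253, -0.9273, 0.1849], [-0.8564, 0.206, -0.4734], [0.4009, -0.3124, -0.8612]]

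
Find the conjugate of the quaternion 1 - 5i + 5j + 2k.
1 + 5i - 5j - 2k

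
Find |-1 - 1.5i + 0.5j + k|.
2.121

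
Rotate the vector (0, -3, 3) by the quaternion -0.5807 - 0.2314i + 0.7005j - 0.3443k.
(0.21, -4.221, 0.375)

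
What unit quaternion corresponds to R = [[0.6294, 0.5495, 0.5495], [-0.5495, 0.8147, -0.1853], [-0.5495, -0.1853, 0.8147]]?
0.9026 + 0.3044j - 0.3044k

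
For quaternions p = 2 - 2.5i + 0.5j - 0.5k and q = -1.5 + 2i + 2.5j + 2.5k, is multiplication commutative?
No: pq = 2 + 10.25i + 9.5j - 1.5k ≠ 2 + 5.25i - j + 13k = qp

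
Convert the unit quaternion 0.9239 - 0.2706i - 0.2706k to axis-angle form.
axis = (-√2/2, 0, -√2/2), θ = π/4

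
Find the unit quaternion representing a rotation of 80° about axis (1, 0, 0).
0.766 + 0.6428i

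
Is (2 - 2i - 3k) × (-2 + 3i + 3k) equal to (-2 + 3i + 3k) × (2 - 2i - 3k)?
No: pq = 11 + 10i - 3j + 12k ≠ 11 + 10i + 3j + 12k = qp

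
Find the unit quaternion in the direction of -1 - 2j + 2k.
-0.3333 - 0.6667j + 0.6667k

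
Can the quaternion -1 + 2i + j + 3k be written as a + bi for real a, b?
No. The quaternion -1 + 2i + j + 3k has j-coefficient y = 1 and k-coefficient z = 3, not both zero, so it does not lie in the complex subalgebra spanned by 1 and i.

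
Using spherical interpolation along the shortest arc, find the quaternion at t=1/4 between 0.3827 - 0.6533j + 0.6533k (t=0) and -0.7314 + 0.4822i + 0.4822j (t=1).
0.5173 - 0.1388i - 0.6625j + 0.5237k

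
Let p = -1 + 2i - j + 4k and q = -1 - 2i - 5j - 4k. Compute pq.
16 + 24i + 6j - 12k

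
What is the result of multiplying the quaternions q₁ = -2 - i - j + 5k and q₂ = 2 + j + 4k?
-23 - 11i + k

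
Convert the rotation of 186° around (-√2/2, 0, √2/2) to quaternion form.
-0.0523 - 0.7061i + 0.7061k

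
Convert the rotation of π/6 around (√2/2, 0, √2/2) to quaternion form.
0.9659 + 0.183i + 0.183k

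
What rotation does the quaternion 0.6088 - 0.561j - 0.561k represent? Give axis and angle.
axis = (0, -√2/2, -√2/2), θ = 105°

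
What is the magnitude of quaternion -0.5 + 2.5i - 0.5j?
2.598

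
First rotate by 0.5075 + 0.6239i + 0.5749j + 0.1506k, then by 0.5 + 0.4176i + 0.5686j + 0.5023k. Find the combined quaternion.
-0.4093 + 0.3207i + 0.8265j + 0.2155k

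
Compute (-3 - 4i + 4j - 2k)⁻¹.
-0.0667 + 0.0889i - 0.0889j + 0.0444k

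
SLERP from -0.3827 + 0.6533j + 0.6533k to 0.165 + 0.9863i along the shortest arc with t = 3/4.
-0.2907 - 0.8941i + 0.2409j + 0.2409k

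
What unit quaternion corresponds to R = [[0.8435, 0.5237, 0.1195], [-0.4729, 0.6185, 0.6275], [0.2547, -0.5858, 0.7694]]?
0.8988 - 0.3375i - 0.0376j - 0.2772k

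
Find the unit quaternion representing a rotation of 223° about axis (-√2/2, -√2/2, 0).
-0.3665 - 0.6579i - 0.6579j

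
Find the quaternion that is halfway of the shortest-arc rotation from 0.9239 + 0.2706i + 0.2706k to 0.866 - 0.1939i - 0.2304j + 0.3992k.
0.9291 + 0.0398i - 0.1196j + 0.3477k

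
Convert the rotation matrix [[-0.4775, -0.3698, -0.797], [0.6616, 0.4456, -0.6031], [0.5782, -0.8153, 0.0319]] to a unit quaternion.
0.5 - 0.1061i - 0.6876j + 0.5157k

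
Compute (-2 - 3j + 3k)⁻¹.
-0.0909 + 0.1364j - 0.1364k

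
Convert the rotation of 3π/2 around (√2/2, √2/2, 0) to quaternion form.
-0.7071 + 0.5i + 0.5j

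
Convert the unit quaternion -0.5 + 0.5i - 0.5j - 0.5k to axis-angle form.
axis = (√3/3, -√3/3, -√3/3), θ = 4π/3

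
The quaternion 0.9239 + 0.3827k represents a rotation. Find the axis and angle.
axis = (0, 0, 1), θ = π/4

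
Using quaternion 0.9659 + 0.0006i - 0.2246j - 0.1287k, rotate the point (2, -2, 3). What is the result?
(-0.067, -2.262, 3.447)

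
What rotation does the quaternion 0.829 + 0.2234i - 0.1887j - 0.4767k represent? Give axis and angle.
axis = (0.3995, -0.3374, -0.8524), θ = 68°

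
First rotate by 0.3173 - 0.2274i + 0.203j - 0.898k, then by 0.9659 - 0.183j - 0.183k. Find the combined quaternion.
0.1793 - 0.0182i + 0.1796j - 0.9671k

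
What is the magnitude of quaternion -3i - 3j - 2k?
√22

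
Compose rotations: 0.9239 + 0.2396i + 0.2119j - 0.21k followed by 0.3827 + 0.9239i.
0.1322 + 0.9453i + 0.2751j + 0.1154k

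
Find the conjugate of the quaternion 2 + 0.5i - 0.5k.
2 - 0.5i + 0.5k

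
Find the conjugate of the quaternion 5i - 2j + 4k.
-5i + 2j - 4k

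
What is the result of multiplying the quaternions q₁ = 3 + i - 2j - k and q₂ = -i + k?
2 - 5i + k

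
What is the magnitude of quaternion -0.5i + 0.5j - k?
1.225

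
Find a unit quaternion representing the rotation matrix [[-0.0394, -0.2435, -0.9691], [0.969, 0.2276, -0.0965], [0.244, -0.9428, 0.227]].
0.5948 - 0.3557i - 0.5099j + 0.5096k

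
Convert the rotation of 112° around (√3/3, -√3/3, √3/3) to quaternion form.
0.5592 + 0.4786i - 0.4786j + 0.4786k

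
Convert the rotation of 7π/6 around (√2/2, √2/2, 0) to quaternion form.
-0.2588 + 0.683i + 0.683j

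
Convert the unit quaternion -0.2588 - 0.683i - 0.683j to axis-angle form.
axis = (-√2/2, -√2/2, 0), θ = 7π/6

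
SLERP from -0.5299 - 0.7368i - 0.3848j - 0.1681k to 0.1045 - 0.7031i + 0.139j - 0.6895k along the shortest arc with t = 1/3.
-0.35 - 0.8185i - 0.2295j - 0.3937k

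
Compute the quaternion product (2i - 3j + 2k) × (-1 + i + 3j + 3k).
1 - 17i - j + 7k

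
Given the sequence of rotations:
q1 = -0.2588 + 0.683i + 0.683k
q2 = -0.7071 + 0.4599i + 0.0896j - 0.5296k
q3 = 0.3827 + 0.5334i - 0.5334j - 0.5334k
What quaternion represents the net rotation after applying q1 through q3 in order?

q2 · q1 = 0.2306 - 0.5408i - 0.699j - 0.4071k
q3 · q2 · q1 = -0.2133 - 0.2397i + 0.1151j - 0.9401k
-0.2133 - 0.2397i + 0.1151j - 0.9401k


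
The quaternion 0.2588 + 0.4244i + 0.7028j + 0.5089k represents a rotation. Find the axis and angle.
axis = (0.4394, 0.7276, 0.5268), θ = 5π/6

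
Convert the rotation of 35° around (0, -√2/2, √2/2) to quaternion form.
0.9537 - 0.2126j + 0.2126k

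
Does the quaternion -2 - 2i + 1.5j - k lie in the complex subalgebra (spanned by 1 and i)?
No. The quaternion -2 - 2i + 1.5j - k has j-coefficient y = 1.5 and k-coefficient z = -1, not both zero, so it does not lie in the complex subalgebra spanned by 1 and i.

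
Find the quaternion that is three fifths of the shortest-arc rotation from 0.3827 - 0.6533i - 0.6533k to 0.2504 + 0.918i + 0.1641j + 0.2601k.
0.007 - 0.883i - 0.1063j - 0.4571k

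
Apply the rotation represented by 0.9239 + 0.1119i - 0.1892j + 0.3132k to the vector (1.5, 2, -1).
(0.136, 2.687, -0.097)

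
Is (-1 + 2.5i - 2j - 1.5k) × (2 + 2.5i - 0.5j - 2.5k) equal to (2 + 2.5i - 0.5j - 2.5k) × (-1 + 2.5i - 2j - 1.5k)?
No: pq = -13 + 6.75i - j + 3.25k ≠ -13 - 1.75i - 6j - 4.25k = qp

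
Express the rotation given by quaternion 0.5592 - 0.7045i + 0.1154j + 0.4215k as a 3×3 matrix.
[[0.618, -0.634, -0.4648], [0.3088, -0.348, 0.8852], [-0.723, -0.6906, -0.0193]]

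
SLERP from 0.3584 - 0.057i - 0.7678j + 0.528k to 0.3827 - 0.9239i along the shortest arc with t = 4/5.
0.4475 - 0.8561i - 0.2131j + 0.1465k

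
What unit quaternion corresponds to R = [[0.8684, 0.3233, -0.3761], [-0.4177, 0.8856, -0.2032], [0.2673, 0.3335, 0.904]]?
0.9563 + 0.1403i - 0.1682j - 0.1937k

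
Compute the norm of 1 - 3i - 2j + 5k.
√39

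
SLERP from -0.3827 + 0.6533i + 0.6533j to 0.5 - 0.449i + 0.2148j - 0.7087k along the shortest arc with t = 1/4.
-0.4828 + 0.6948i + 0.4826j + 0.2265k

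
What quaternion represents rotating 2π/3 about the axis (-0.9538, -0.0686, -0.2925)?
0.5 - 0.826i - 0.0594j - 0.2533k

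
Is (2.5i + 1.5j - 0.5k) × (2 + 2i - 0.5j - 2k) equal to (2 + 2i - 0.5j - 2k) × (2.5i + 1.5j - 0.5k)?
No: pq = -5.25 + 1.75i + 7j - 5.25k ≠ -5.25 + 8.25i - j + 3.25k = qp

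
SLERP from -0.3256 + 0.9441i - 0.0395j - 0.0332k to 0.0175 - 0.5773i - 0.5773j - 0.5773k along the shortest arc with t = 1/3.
-0.248 + 0.9264i + 0.198j + 0.2026k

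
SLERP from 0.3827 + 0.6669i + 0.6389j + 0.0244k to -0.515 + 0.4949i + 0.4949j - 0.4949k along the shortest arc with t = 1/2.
-0.078 + 0.6853i + 0.6688j - 0.2775k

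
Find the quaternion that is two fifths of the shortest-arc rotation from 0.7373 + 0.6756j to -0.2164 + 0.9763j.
0.3988 + 0.9171j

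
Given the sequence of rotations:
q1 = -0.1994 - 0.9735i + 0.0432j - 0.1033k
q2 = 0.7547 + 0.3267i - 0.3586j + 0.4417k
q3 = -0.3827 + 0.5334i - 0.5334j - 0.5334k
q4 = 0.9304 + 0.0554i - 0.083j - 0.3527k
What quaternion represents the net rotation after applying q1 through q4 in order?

q2 · q1 = 0.2287 - 0.7819i - 0.2921j - 0.501k
q3 · q2 · q1 = -0.0935 + 0.5326i + 0.6741j - 0.5031k
q4 · q3 · q2 · q1 = -0.238 + 0.7699i + 0.475j - 0.3536k
-0.238 + 0.7699i + 0.475j - 0.3536k


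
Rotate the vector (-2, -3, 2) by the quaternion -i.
(-2, 3, -2)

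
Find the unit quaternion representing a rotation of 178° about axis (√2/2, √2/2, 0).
0.0175 + 0.707i + 0.707j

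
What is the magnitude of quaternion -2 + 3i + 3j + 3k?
√31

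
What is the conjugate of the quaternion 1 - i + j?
1 + i - j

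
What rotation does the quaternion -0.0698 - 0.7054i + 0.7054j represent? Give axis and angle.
axis = (-√2/2, √2/2, 0), θ = 188°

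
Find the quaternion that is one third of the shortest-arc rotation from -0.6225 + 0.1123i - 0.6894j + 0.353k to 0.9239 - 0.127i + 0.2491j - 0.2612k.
-0.7491 + 0.1213i - 0.5596j + 0.3332k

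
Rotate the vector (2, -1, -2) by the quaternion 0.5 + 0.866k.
(-0.134, 2.232, -2)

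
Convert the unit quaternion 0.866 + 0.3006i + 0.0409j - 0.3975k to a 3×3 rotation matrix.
[[0.6806, 0.7131, -0.1681], [-0.6639, 0.5033, -0.5532], [-0.3098, 0.4881, 0.8159]]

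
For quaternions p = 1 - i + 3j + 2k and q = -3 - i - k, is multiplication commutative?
No: pq = -2 - i - 12j - 4k ≠ -2 + 5i - 6j - 10k = qp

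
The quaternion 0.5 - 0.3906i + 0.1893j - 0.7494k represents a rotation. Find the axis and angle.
axis = (-0.451, 0.2186, -0.8653), θ = 2π/3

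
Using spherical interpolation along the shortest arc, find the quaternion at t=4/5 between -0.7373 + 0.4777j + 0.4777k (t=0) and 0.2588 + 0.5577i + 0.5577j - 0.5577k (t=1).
-0.4398 - 0.5071i - 0.3746j + 0.6396k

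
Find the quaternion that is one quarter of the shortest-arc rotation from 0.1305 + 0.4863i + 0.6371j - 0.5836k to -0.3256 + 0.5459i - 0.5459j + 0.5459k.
0.2074 + 0.2346i + 0.6933j - 0.6491k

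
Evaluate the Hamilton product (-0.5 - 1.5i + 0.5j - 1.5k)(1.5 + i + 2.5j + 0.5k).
0.25 + 1.25i - 1.25j - 6.75k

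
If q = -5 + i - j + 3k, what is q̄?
-5 - i + j - 3k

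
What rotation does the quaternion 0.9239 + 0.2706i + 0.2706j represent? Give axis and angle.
axis = (√2/2, √2/2, 0), θ = π/4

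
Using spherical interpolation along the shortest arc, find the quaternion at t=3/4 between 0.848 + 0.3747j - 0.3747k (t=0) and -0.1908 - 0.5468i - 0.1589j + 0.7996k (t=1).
0.4064 + 0.4446i + 0.2402j - 0.7612k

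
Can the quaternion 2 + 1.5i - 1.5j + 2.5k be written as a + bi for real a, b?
No. The quaternion 2 + 1.5i - 1.5j + 2.5k has j-coefficient y = -1.5 and k-coefficient z = 2.5, not both zero, so it does not lie in the complex subalgebra spanned by 1 and i.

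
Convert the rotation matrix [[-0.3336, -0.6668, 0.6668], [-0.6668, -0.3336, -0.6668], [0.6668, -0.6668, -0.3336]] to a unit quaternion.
0.5774i - 0.5774j + 0.5774k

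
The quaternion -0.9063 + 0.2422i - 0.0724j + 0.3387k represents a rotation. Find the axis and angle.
axis = (0.5731, -0.1713, 0.8014), θ = 310°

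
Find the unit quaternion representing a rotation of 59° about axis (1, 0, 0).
0.8704 + 0.4924i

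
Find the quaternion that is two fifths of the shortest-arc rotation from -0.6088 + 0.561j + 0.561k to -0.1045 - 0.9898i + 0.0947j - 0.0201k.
-0.5296 - 0.5505i + 0.4871j + 0.4233k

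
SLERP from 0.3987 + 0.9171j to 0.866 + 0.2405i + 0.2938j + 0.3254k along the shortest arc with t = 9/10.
0.847 + 0.2225i + 0.3773j + 0.301k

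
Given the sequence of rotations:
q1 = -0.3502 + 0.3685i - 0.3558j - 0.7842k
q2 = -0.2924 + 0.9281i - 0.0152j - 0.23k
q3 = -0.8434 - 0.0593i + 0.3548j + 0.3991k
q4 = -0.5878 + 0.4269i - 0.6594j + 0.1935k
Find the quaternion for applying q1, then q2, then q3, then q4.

q2 · q1 = -0.4254 - 0.5027i + 0.7524j - 0.0148k
q3 · q2 · q1 = 0.0679 + 0.1437i - 0.987j - 0.0236k
q4 · q3 · q2 · q1 = -0.7475 + 0.1511i + 0.5733j - 0.2996k
-0.7475 + 0.1511i + 0.5733j - 0.2996k
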